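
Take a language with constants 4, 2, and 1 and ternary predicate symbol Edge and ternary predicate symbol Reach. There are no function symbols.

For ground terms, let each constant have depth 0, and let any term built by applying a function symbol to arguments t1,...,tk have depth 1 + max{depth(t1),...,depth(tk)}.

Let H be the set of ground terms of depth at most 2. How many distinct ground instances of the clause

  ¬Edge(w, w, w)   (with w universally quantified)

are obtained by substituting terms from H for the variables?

3

Ground terms of depth ≤ 2:
  With no function symbols every ground term is a constant, so there are exactly 3 ground terms at every depth bound.
  N_0 = 3
  N_1 = 3
  N_2 = 3
  Explicitly: 4, 2, 1.
So there are 3 ground terms available for substitution.
There is 1 variable to instantiate (w),  occurring in at least one literal, so different choices give different ground instances.
Number of ground instances = 3.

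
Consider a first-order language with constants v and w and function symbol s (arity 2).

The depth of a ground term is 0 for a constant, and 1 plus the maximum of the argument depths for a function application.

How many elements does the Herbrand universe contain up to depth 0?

Write N_k for the number of ground terms of depth ≤ k. A term of depth ≤ k is either a constant or a function symbol applied to arguments of depth ≤ k−1, so N_k = 2 + N_{k-1}^2.
N_0 = 2

2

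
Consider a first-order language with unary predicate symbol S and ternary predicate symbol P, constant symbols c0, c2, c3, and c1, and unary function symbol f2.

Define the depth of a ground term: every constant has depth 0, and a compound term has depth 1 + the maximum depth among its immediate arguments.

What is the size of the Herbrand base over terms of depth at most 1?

520

First count ground terms of depth ≤ 1.
Let N_k = |{terms of depth ≤ k}|. Then N_0 = 4 and N_k = 4 + N_{k-1} for k ≥ 1 (one summand per function symbol, arity giving the exponent).
N_0 = 4
N_1 = 4 + 4 = 8
Explicitly: c0, c2, c3, c1, f2(c0), f2(c2), f2(c3), f2(c1).
So |H| = 8.
A ground atom is a predicate applied to a tuple of terms from H, so the count is the sum over predicates of |H|^arity:
  S: 8;  P: 8^3 = 512
Total ground atoms: 8 + 512 = 520.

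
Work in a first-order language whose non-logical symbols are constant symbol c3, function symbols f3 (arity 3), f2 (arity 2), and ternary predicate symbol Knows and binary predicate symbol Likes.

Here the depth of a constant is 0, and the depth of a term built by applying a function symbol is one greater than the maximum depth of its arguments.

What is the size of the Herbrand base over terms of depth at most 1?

36

First count ground terms of depth ≤ 1.
Let N_k count ground terms of depth at most k. Each non-constant term of depth ≤ k is some function symbol applied to depth-≤(k−1) arguments, giving N_k = 1 + N_{k-1}^3 + N_{k-1}^2.
N_0 = 1
N_1 = 1 + 1^3 + 1^2 = 3
So |H| = 3.
For each predicate symbol, the number of ground atoms is |H| raised to its arity; summing:
  Knows: 3^3 = 27;  Likes: 3^2 = 9
Total ground atoms: 27 + 9 = 36.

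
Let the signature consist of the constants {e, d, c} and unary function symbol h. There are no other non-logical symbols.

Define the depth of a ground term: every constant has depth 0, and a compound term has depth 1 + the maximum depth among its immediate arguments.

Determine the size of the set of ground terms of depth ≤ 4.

15

If N_k denotes the number of depth-≤k ground terms, the 3 constants give N_0 = 3, and each function symbol of arity r contributes N_{k-1}^r new terms at level k: N_k = 3 + N_{k-1}.
N_0 = 3
N_1 = 3 + 3 = 6
N_2 = 3 + 6 = 9
N_3 = 3 + 9 = 12
N_4 = 3 + 12 = 15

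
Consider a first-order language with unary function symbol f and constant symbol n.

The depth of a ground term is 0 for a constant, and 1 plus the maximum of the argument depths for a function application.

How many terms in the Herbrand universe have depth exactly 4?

Let N_k = |{terms of depth ≤ k}|. Then N_0 = 1 and N_k = 1 + N_{k-1} for k ≥ 1 (one summand per function symbol, arity giving the exponent).
N_0 = 1
N_1 = 1 + 1 = 2
N_2 = 1 + 2 = 3
N_3 = 1 + 3 = 4
N_4 = 1 + 4 = 5
Terms of depth exactly 4: N_4 − N_3 = 5 − 4 = 1.

1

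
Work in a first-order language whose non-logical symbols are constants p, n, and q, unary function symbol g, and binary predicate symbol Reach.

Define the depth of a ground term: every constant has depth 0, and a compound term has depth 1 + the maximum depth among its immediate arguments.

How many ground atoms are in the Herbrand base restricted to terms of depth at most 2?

First count ground terms of depth ≤ 2.
Let N_k count ground terms of depth at most k. Each non-constant term of depth ≤ k is some function symbol applied to depth-≤(k−1) arguments, giving N_k = 3 + N_{k-1}.
N_0 = 3
N_1 = 3 + 3 = 6
N_2 = 3 + 6 = 9
So |H| = 9.
For each predicate symbol, the number of ground atoms is |H| raised to its arity; summing:
  Reach: 9^2 = 81
Total ground atoms: 81.

81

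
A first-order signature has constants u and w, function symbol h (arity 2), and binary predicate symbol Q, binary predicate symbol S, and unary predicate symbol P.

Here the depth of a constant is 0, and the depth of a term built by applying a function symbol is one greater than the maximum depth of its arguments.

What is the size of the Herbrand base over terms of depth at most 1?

78

First count ground terms of depth ≤ 1.
If N_k denotes the number of depth-≤k ground terms, the 2 constants give N_0 = 2, and each function symbol of arity r contributes N_{k-1}^r new terms at level k: N_k = 2 + N_{k-1}^2.
N_0 = 2
N_1 = 2 + 2^2 = 6
So |H| = 6.
Ground atoms are formed by filling each argument slot of a predicate with a term from H, so an r-ary predicate gives |H|^r atoms:
  Q: 6^2 = 36;  S: 6^2 = 36;  P: 6
Total ground atoms: 36 + 36 + 6 = 78.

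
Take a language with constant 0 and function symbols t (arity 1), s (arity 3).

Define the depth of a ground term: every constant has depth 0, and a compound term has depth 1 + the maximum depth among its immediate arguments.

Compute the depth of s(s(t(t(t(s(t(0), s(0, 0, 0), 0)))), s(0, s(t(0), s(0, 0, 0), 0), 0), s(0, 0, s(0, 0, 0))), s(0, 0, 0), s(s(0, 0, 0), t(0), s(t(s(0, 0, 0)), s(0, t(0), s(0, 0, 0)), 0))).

7

depth(t(0)) = 1 + depth(0) = 1 + 0 = 1
depth(s(0, 0, 0)) = 1 + max(0, 0, 0) = 1
depth(s(t(0), s(0, 0, 0), 0)) = 1 + max(1, 1, 0) = 2
depth(t(s(t(0), s(0, 0, 0), 0))) = 1 + depth(s(t(0), s(0, 0, 0), 0)) = 1 + 2 = 3
depth(t(t(s(t(0), s(0, 0, 0), 0)))) = 1 + depth(t(s(t(0), s(0, 0, 0), 0))) = 1 + 3 = 4
depth(t(t(t(s(t(0), s(0, 0, 0), 0))))) = 1 + depth(t(t(s(t(0), s(0, 0, 0), 0)))) = 1 + 4 = 5
depth(s(0, s(t(0), s(0, 0, 0), 0), 0)) = 1 + max(0, 2, 0) = 3
depth(s(0, 0, s(0, 0, 0))) = 1 + max(0, 0, 1) = 2
depth(s(t(t(t(s(t(0), s(0, 0, 0), 0)))), s(0, s(t(0), s(0, 0, 0), 0), 0), s(0, 0, s(0, 0, 0)))) = 1 + max(5, 3, 2) = 6
depth(t(s(0, 0, 0))) = 1 + depth(s(0, 0, 0)) = 1 + 1 = 2
depth(s(0, t(0), s(0, 0, 0))) = 1 + max(0, 1, 1) = 2
depth(s(t(s(0, 0, 0)), s(0, t(0), s(0, 0, 0)), 0)) = 1 + max(2, 2, 0) = 3
depth(s(s(0, 0, 0), t(0), s(t(s(0, 0, 0)), s(0, t(0), s(0, 0, 0)), 0))) = 1 + max(1, 1, 3) = 4
depth(s(s(t(t(t(s(t(0), s(0, 0, 0), 0)))), s(0, s(t(0), s(0, 0, 0), 0), 0), s(0, 0, s(0, 0, 0))), s(0, 0, 0), s(s(0, 0, 0), t(0), s(t(s(0, 0, 0)), s(0, t(0), s(0, 0, 0)), 0)))) = 1 + max(6, 1, 4) = 7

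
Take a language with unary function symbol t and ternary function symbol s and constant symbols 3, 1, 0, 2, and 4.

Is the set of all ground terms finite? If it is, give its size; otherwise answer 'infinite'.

infinite

The signature has at least one function symbol (t, arity 1) and at least one constant (3).
Iterating t gives infinitely many distinct ground terms: 3, t(3), t(t(3)), ...
So the Herbrand universe is infinite.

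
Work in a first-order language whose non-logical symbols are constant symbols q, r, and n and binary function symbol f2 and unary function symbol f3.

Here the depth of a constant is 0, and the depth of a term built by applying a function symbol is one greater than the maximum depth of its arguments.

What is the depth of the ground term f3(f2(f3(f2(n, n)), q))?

4

depth(f2(n, n)) = 1 + max(0, 0) = 1
depth(f3(f2(n, n))) = 1 + depth(f2(n, n)) = 1 + 1 = 2
depth(f2(f3(f2(n, n)), q)) = 1 + max(2, 0) = 3
depth(f3(f2(f3(f2(n, n)), q))) = 1 + depth(f2(f3(f2(n, n)), q)) = 1 + 3 = 4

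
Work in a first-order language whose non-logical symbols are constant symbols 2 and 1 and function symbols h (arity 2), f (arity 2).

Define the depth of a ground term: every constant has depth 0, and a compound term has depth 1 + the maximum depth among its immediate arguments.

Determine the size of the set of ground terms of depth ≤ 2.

If N_k denotes the number of depth-≤k ground terms, the 2 constants give N_0 = 2, and each function symbol of arity r contributes N_{k-1}^r new terms at level k: N_k = 2 + N_{k-1}^2 + N_{k-1}^2.
N_0 = 2
N_1 = 2 + 2^2 + 2^2 = 10
N_2 = 2 + 10^2 + 10^2 = 202

202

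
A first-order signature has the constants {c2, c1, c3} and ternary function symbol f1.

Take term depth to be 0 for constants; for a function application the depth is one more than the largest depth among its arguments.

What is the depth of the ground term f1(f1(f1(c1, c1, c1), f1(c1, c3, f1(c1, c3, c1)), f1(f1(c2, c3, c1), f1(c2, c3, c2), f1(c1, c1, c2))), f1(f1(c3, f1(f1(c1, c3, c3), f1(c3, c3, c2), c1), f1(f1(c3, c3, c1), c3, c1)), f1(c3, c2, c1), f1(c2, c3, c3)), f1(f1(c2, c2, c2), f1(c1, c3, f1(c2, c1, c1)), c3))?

depth(f1(c1, c1, c1)) = 1 + max(0, 0, 0) = 1
depth(f1(c1, c3, c1)) = 1 + max(0, 0, 0) = 1
depth(f1(c1, c3, f1(c1, c3, c1))) = 1 + max(0, 0, 1) = 2
depth(f1(c2, c3, c1)) = 1 + max(0, 0, 0) = 1
depth(f1(c2, c3, c2)) = 1 + max(0, 0, 0) = 1
depth(f1(c1, c1, c2)) = 1 + max(0, 0, 0) = 1
depth(f1(f1(c2, c3, c1), f1(c2, c3, c2), f1(c1, c1, c2))) = 1 + max(1, 1, 1) = 2
depth(f1(f1(c1, c1, c1), f1(c1, c3, f1(c1, c3, c1)), f1(f1(c2, c3, c1), f1(c2, c3, c2), f1(c1, c1, c2)))) = 1 + max(1, 2, 2) = 3
depth(f1(c1, c3, c3)) = 1 + max(0, 0, 0) = 1
depth(f1(c3, c3, c2)) = 1 + max(0, 0, 0) = 1
depth(f1(f1(c1, c3, c3), f1(c3, c3, c2), c1)) = 1 + max(1, 1, 0) = 2
depth(f1(c3, c3, c1)) = 1 + max(0, 0, 0) = 1
depth(f1(f1(c3, c3, c1), c3, c1)) = 1 + max(1, 0, 0) = 2
depth(f1(c3, f1(f1(c1, c3, c3), f1(c3, c3, c2), c1), f1(f1(c3, c3, c1), c3, c1))) = 1 + max(0, 2, 2) = 3
depth(f1(c3, c2, c1)) = 1 + max(0, 0, 0) = 1
depth(f1(c2, c3, c3)) = 1 + max(0, 0, 0) = 1
depth(f1(f1(c3, f1(f1(c1, c3, c3), f1(c3, c3, c2), c1), f1(f1(c3, c3, c1), c3, c1)), f1(c3, c2, c1), f1(c2, c3, c3))) = 1 + max(3, 1, 1) = 4
depth(f1(c2, c2, c2)) = 1 + max(0, 0, 0) = 1
depth(f1(c2, c1, c1)) = 1 + max(0, 0, 0) = 1
depth(f1(c1, c3, f1(c2, c1, c1))) = 1 + max(0, 0, 1) = 2
depth(f1(f1(c2, c2, c2), f1(c1, c3, f1(c2, c1, c1)), c3)) = 1 + max(1, 2, 0) = 3
depth(f1(f1(f1(c1, c1, c1), f1(c1, c3, f1(c1, c3, c1)), f1(f1(c2, c3, c1), f1(c2, c3, c2), f1(c1, c1, c2))), f1(f1(c3, f1(f1(c1, c3, c3), f1(c3, c3, c2), c1), f1(f1(c3, c3, c1), c3, c1)), f1(c3, c2, c1), f1(c2, c3, c3)), f1(f1(c2, c2, c2), f1(c1, c3, f1(c2, c1, c1)), c3))) = 1 + max(3, 4, 3) = 5

5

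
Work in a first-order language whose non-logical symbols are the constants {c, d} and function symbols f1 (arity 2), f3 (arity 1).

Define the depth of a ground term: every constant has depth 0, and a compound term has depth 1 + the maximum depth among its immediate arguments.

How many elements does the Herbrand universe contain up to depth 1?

8

Count level by level. With function symbols f1/2, f3/1, the terms of depth ≤ k are the 2 constants together with each function applied to depth-≤(k−1) tuples, so N_k = 2 + N_{k-1}^2 + N_{k-1}.
N_0 = 2
N_1 = 2 + 2^2 + 2 = 8
Explicitly: c, d, f1(c, c), f1(c, d), f1(d, c), f1(d, d), f3(c), f3(d).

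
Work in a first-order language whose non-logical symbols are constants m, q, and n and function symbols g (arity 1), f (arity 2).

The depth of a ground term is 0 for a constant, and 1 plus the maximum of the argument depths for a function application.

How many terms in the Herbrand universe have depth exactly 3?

Let N_k = |{terms of depth ≤ k}|. Then N_0 = 3 and N_k = 3 + N_{k-1} + N_{k-1}^2 for k ≥ 1 (one summand per function symbol, arity giving the exponent).
N_0 = 3
N_1 = 3 + 3 + 3^2 = 15
N_2 = 3 + 15 + 15^2 = 243
N_3 = 3 + 243 + 243^2 = 59295
Terms of depth exactly 3: N_3 − N_2 = 59295 − 243 = 59052.

59052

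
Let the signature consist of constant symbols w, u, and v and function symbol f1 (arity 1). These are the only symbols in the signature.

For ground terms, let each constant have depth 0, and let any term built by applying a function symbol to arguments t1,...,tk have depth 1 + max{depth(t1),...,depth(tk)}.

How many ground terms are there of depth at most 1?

6

Count level by level. With function symbols f1/1, the terms of depth ≤ k are the 3 constants together with each function applied to depth-≤(k−1) tuples, so N_k = 3 + N_{k-1}.
N_0 = 3
N_1 = 3 + 3 = 6
Explicitly: w, u, v, f1(w), f1(u), f1(v).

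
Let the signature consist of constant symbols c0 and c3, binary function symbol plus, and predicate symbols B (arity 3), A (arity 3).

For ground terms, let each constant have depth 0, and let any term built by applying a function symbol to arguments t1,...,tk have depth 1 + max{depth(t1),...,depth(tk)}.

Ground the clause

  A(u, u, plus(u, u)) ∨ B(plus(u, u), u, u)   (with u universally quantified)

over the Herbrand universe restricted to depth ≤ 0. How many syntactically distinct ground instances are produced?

Ground terms of depth ≤ 0:
  If N_k denotes the number of depth-≤k ground terms, the 2 constants give N_0 = 2, and each function symbol of arity r contributes N_{k-1}^r new terms at level k: N_k = 2 + N_{k-1}^2.
  N_0 = 2
So there are 2 ground terms available for substitution.
The body mentions the single quantified variable u; since ground terms form a free algebra, no two substitutions collapse to the same formula.
Number of ground instances = 2.

2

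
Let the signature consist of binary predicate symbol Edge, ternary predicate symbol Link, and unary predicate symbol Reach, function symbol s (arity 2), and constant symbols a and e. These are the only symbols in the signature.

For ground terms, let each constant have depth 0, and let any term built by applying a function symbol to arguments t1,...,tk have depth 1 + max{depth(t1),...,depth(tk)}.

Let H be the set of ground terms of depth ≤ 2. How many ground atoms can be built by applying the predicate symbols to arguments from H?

First count ground terms of depth ≤ 2.
If N_k denotes the number of depth-≤k ground terms, the 2 constants give N_0 = 2, and each function symbol of arity r contributes N_{k-1}^r new terms at level k: N_k = 2 + N_{k-1}^2.
N_0 = 2
N_1 = 2 + 2^2 = 6
N_2 = 2 + 6^2 = 38
So |H| = 38.
For each predicate symbol, the number of ground atoms is |H| raised to its arity; summing:
  Edge: 38^2 = 1444;  Link: 38^3 = 54872;  Reach: 38
Total ground atoms: 1444 + 54872 + 38 = 56354.

56354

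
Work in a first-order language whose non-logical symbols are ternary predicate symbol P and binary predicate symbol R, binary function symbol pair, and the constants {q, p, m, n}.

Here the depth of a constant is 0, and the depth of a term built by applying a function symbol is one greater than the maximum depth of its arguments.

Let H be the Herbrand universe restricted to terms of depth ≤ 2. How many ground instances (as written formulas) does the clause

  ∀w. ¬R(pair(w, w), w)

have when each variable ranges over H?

Ground terms of depth ≤ 2:
  Write N_k for the number of ground terms of depth ≤ k. A term of depth ≤ k is either a constant or a function symbol applied to arguments of depth ≤ k−1, so N_k = 4 + N_{k-1}^2.
  N_0 = 4
  N_1 = 4 + 4^2 = 20
  N_2 = 4 + 20^2 = 404
So there are 404 ground terms available for substitution.
The variable w ranges independently over the available ground terms, and distinct assignments produce distinct instances.
Number of ground instances = 404.

404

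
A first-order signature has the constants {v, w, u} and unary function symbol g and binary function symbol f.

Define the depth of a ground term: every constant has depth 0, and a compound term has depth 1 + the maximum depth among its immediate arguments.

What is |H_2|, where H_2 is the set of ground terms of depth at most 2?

Let N_k count ground terms of depth at most k. Each non-constant term of depth ≤ k is some function symbol applied to depth-≤(k−1) arguments, giving N_k = 3 + N_{k-1} + N_{k-1}^2.
N_0 = 3
N_1 = 3 + 3 + 3^2 = 15
N_2 = 3 + 15 + 15^2 = 243

243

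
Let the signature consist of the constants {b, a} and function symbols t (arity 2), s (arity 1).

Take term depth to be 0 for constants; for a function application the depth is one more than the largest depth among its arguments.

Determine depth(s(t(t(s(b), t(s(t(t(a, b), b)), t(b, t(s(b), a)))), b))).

depth(s(b)) = 1 + depth(b) = 1 + 0 = 1
depth(t(a, b)) = 1 + max(0, 0) = 1
depth(t(t(a, b), b)) = 1 + max(1, 0) = 2
depth(s(t(t(a, b), b))) = 1 + depth(t(t(a, b), b)) = 1 + 2 = 3
depth(t(s(b), a)) = 1 + max(1, 0) = 2
depth(t(b, t(s(b), a))) = 1 + max(0, 2) = 3
depth(t(s(t(t(a, b), b)), t(b, t(s(b), a)))) = 1 + max(3, 3) = 4
depth(t(s(b), t(s(t(t(a, b), b)), t(b, t(s(b), a))))) = 1 + max(1, 4) = 5
depth(t(t(s(b), t(s(t(t(a, b), b)), t(b, t(s(b), a)))), b)) = 1 + max(5, 0) = 6
depth(s(t(t(s(b), t(s(t(t(a, b), b)), t(b, t(s(b), a)))), b))) = 1 + depth(t(t(s(b), t(s(t(t(a, b), b)), t(b, t(s(b), a)))), b)) = 1 + 6 = 7

7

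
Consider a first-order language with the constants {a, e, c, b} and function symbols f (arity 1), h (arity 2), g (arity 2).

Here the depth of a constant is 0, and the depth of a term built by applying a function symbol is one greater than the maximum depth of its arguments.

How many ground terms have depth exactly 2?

Count level by level. With function symbols f/1, h/2, g/2, the terms of depth ≤ k are the 4 constants together with each function applied to depth-≤(k−1) tuples, so N_k = 4 + N_{k-1} + N_{k-1}^2 + N_{k-1}^2.
N_0 = 4
N_1 = 4 + 4 + 4^2 + 4^2 = 40
N_2 = 4 + 40 + 40^2 + 40^2 = 3244
Terms of depth exactly 2: N_2 − N_1 = 3244 − 40 = 3204.

3204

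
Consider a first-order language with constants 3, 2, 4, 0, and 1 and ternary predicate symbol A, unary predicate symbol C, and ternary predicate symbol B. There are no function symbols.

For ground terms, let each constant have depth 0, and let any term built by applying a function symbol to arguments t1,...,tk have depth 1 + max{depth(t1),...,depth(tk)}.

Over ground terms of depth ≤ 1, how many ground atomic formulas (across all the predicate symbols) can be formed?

255

First count ground terms of depth ≤ 1.
With no function symbols every ground term is a constant, so there are exactly 5 ground terms at every depth bound.
N_0 = 5
N_1 = 5
Explicitly: 3, 2, 4, 0, 1.
So |H| = 5.
Each predicate of arity r yields |H|^r ground atoms (one per choice of an r-tuple from H):
  A: 5^3 = 125;  C: 5;  B: 5^3 = 125
Total ground atoms: 125 + 5 + 125 = 255.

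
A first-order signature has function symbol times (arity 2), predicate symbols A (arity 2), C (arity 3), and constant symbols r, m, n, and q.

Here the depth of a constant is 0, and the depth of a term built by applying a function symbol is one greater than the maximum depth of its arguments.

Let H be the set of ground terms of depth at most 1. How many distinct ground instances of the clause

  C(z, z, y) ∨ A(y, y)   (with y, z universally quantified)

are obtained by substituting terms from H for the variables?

Ground terms of depth ≤ 1:
  Count level by level. With function symbols times/2, the terms of depth ≤ k are the 4 constants together with each function applied to depth-≤(k−1) tuples, so N_k = 4 + N_{k-1}^2.
  N_0 = 4
  N_1 = 4 + 4^2 = 20
So there are 20 ground terms available for substitution.
There are 2 variables to instantiate (y, z), each occurring in at least one literal, so different choices give different ground instances.
Number of ground instances = 20^2 = 400.

400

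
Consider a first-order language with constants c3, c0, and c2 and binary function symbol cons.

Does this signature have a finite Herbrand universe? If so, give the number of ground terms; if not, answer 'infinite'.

The signature has at least one function symbol (cons, arity 2) and at least one constant (c3).
Iterating cons gives infinitely many distinct ground terms: c3, cons(c3, c3), cons(cons(c3, c3), cons(c3, c3)), ...
So the Herbrand universe is infinite.

infinite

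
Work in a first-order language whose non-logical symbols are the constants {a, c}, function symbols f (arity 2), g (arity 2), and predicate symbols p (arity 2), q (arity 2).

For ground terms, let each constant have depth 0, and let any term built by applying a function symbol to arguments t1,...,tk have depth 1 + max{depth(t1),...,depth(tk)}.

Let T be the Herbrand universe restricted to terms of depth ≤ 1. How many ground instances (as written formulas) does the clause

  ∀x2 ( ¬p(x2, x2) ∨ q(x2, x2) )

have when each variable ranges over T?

10

Ground terms of depth ≤ 1:
  If N_k denotes the number of depth-≤k ground terms, the 2 constants give N_0 = 2, and each function symbol of arity r contributes N_{k-1}^r new terms at level k: N_k = 2 + N_{k-1}^2 + N_{k-1}^2.
  N_0 = 2
  N_1 = 2 + 2^2 + 2^2 = 10
So there are 10 ground terms available for substitution.
The variable x2 ranges independently over the available ground terms, and distinct assignments produce distinct instances.
Number of ground instances = 10.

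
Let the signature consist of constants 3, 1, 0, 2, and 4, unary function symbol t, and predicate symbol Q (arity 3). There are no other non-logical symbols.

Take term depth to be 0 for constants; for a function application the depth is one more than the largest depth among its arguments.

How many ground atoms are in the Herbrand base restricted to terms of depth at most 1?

First count ground terms of depth ≤ 1.
Let N_k count ground terms of depth at most k. Each non-constant term of depth ≤ k is some function symbol applied to depth-≤(k−1) arguments, giving N_k = 5 + N_{k-1}.
N_0 = 5
N_1 = 5 + 5 = 10
So |H| = 10.
Ground atoms are formed by filling each argument slot of a predicate with a term from H, so an r-ary predicate gives |H|^r atoms:
  Q: 10^3 = 1000
Total ground atoms: 1000.

1000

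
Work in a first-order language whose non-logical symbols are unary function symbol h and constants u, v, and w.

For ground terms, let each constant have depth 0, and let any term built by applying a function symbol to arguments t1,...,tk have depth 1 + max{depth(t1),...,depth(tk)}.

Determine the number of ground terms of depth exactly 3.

Let N_k count ground terms of depth at most k. Each non-constant term of depth ≤ k is some function symbol applied to depth-≤(k−1) arguments, giving N_k = 3 + N_{k-1}.
N_0 = 3
N_1 = 3 + 3 = 6
N_2 = 3 + 6 = 9
N_3 = 3 + 9 = 12
Terms of depth exactly 3: N_3 − N_2 = 12 − 9 = 3.

3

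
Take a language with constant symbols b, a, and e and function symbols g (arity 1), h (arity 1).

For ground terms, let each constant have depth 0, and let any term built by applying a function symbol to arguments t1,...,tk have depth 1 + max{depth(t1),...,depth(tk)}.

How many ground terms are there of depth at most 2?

21

Let N_k = |{terms of depth ≤ k}|. Then N_0 = 3 and N_k = 3 + N_{k-1} + N_{k-1} for k ≥ 1 (one summand per function symbol, arity giving the exponent).
N_0 = 3
N_1 = 3 + 3 + 3 = 9
N_2 = 3 + 9 + 9 = 21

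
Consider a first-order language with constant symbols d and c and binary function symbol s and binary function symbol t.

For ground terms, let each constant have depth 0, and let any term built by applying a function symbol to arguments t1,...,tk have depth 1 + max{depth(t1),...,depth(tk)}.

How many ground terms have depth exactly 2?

Let N_k count ground terms of depth at most k. Each non-constant term of depth ≤ k is some function symbol applied to depth-≤(k−1) arguments, giving N_k = 2 + N_{k-1}^2 + N_{k-1}^2.
N_0 = 2
N_1 = 2 + 2^2 + 2^2 = 10
N_2 = 2 + 10^2 + 10^2 = 202
Terms of depth exactly 2: N_2 − N_1 = 202 − 10 = 192.

192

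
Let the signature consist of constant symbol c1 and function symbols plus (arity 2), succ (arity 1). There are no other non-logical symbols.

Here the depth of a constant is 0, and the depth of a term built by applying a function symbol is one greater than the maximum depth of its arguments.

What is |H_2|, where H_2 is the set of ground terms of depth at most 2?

Let N_k = |{terms of depth ≤ k}|. Then N_0 = 1 and N_k = 1 + N_{k-1}^2 + N_{k-1} for k ≥ 1 (one summand per function symbol, arity giving the exponent).
N_0 = 1
N_1 = 1 + 1^2 + 1 = 3
N_2 = 1 + 3^2 + 3 = 13

13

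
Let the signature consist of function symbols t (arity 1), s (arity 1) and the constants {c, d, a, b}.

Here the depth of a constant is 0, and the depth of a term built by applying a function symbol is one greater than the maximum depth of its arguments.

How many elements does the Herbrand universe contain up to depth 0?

Let N_k count ground terms of depth at most k. Each non-constant term of depth ≤ k is some function symbol applied to depth-≤(k−1) arguments, giving N_k = 4 + N_{k-1} + N_{k-1}.
N_0 = 4
Explicitly: c, d, a, b.

4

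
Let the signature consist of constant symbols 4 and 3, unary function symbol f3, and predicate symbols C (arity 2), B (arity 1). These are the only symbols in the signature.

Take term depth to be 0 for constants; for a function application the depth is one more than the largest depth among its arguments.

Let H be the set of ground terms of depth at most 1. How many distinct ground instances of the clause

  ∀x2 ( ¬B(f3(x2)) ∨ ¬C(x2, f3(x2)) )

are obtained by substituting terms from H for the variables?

Ground terms of depth ≤ 1:
  Let N_k count ground terms of depth at most k. Each non-constant term of depth ≤ k is some function symbol applied to depth-≤(k−1) arguments, giving N_k = 2 + N_{k-1}.
  N_0 = 2
  N_1 = 2 + 2 = 4
So there are 4 ground terms available for substitution.
The clause has 1 distinct variable (x2), which appears in the body. In the free term algebra distinct substitutions yield syntactically distinct ground instances.
Number of ground instances = 4.

4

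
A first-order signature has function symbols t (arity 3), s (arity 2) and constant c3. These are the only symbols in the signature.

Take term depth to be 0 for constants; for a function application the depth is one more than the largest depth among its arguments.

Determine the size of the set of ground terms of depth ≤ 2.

Count level by level. With function symbols t/3, s/2, the terms of depth ≤ k are the 1 constant together with each function applied to depth-≤(k−1) tuples, so N_k = 1 + N_{k-1}^3 + N_{k-1}^2.
N_0 = 1
N_1 = 1 + 1^3 + 1^2 = 3
N_2 = 1 + 3^3 + 3^2 = 37

37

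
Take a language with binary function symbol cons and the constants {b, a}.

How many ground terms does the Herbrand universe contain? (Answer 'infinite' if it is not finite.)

The signature has at least one function symbol (cons, arity 2) and at least one constant (b).
Iterating cons gives infinitely many distinct ground terms: b, cons(b, b), cons(cons(b, b), cons(b, b)), ...
So the Herbrand universe is infinite.

infinite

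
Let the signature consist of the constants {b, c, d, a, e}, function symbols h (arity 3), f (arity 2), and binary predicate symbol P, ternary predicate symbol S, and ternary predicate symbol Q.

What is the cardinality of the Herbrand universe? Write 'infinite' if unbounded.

The signature has at least one function symbol (h, arity 3) and at least one constant (b).
Iterating h gives infinitely many distinct ground terms: b, h(b, b, b), h(h(b, b, b), h(b, b, b), h(b, b, b)), ...
So the Herbrand universe is infinite.

infinite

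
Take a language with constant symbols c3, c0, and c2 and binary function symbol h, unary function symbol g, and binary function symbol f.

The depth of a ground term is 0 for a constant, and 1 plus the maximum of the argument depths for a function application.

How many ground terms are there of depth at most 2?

Let N_k = |{terms of depth ≤ k}|. Then N_0 = 3 and N_k = 3 + N_{k-1}^2 + N_{k-1} + N_{k-1}^2 for k ≥ 1 (one summand per function symbol, arity giving the exponent).
N_0 = 3
N_1 = 3 + 3^2 + 3 + 3^2 = 24
N_2 = 3 + 24^2 + 24 + 24^2 = 1179

1179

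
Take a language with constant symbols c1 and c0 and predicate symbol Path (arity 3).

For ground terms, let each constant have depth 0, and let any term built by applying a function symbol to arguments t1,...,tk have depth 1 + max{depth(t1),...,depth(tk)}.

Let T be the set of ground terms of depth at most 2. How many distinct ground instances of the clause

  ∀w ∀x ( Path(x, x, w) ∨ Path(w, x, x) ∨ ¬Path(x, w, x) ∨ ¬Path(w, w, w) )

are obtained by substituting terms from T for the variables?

Ground terms of depth ≤ 2:
  With no function symbols every ground term is a constant, so there are exactly 2 ground terms at every depth bound.
  N_0 = 2
  N_1 = 2
  N_2 = 2
So there are 2 ground terms available for substitution.
The clause has 2 distinct variables (w, x), each appearing in the body. In the free term algebra distinct substitutions yield syntactically distinct ground instances.
Number of ground instances = 2^2 = 4.

4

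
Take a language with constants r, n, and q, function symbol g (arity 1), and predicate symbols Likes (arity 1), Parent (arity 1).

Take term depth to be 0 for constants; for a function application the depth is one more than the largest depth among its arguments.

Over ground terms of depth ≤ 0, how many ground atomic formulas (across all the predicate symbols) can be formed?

6

First count ground terms of depth ≤ 0.
Let N_k = |{terms of depth ≤ k}|. Then N_0 = 3 and N_k = 3 + N_{k-1} for k ≥ 1 (one summand per function symbol, arity giving the exponent).
N_0 = 3
Explicitly: r, n, q.
So |H| = 3.
Each predicate of arity r yields |H|^r ground atoms (one per choice of an r-tuple from H):
  Likes: 3;  Parent: 3
Total ground atoms: 3 + 3 = 6.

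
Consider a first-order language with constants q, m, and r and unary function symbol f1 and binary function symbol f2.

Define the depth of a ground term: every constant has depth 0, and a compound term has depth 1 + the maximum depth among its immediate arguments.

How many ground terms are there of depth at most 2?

Let N_k count ground terms of depth at most k. Each non-constant term of depth ≤ k is some function symbol applied to depth-≤(k−1) arguments, giving N_k = 3 + N_{k-1} + N_{k-1}^2.
N_0 = 3
N_1 = 3 + 3 + 3^2 = 15
N_2 = 3 + 15 + 15^2 = 243

243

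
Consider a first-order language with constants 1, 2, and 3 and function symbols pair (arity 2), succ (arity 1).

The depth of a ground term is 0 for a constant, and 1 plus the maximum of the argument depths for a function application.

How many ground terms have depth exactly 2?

Count level by level. With function symbols pair/2, succ/1, the terms of depth ≤ k are the 3 constants together with each function applied to depth-≤(k−1) tuples, so N_k = 3 + N_{k-1}^2 + N_{k-1}.
N_0 = 3
N_1 = 3 + 3^2 + 3 = 15
N_2 = 3 + 15^2 + 15 = 243
Terms of depth exactly 2: N_2 − N_1 = 243 − 15 = 228.

228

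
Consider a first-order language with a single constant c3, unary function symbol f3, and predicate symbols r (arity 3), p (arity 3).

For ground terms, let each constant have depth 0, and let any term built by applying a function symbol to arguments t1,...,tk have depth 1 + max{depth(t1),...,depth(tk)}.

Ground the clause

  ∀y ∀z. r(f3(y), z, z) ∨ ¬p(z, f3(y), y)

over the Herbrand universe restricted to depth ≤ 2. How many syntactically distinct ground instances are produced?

Ground terms of depth ≤ 2:
  If N_k denotes the number of depth-≤k ground terms, the 1 constant gives N_0 = 1, and each function symbol of arity r contributes N_{k-1}^r new terms at level k: N_k = 1 + N_{k-1}.
  N_0 = 1
  N_1 = 1 + 1 = 2
  N_2 = 1 + 2 = 3
So there are 3 ground terms available for substitution.
Each of y, z ranges independently over the available ground terms, and distinct assignments produce distinct instances.
Number of ground instances = 3^2 = 9.

9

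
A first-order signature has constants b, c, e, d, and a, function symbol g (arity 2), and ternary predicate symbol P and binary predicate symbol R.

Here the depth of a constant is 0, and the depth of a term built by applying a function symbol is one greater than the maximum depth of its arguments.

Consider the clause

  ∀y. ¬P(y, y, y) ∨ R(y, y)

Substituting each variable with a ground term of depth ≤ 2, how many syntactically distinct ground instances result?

Ground terms of depth ≤ 2:
  Let N_k count ground terms of depth at most k. Each non-constant term of depth ≤ k is some function symbol applied to depth-≤(k−1) arguments, giving N_k = 5 + N_{k-1}^2.
  N_0 = 5
  N_1 = 5 + 5^2 = 30
  N_2 = 5 + 30^2 = 905
So there are 905 ground terms available for substitution.
The variable y ranges independently over the available ground terms, and distinct assignments produce distinct instances.
Number of ground instances = 905.

905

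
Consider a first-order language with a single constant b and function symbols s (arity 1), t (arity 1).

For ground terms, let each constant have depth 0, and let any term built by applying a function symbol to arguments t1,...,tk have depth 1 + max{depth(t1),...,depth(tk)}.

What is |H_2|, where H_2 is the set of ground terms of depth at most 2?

Count level by level. With function symbols s/1, t/1, the terms of depth ≤ k are the 1 constant together with each function applied to depth-≤(k−1) tuples, so N_k = 1 + N_{k-1} + N_{k-1}.
N_0 = 1
N_1 = 1 + 1 + 1 = 3
N_2 = 1 + 3 + 3 = 7

7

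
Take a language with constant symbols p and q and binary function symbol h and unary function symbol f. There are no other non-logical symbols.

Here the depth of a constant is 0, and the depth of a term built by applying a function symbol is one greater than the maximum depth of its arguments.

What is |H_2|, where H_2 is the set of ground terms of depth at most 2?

74

If N_k denotes the number of depth-≤k ground terms, the 2 constants give N_0 = 2, and each function symbol of arity r contributes N_{k-1}^r new terms at level k: N_k = 2 + N_{k-1}^2 + N_{k-1}.
N_0 = 2
N_1 = 2 + 2^2 + 2 = 8
N_2 = 2 + 8^2 + 8 = 74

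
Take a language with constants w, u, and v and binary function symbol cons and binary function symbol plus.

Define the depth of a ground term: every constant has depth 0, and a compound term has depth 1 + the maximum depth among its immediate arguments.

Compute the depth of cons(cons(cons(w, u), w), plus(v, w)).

depth(cons(w, u)) = 1 + max(0, 0) = 1
depth(cons(cons(w, u), w)) = 1 + max(1, 0) = 2
depth(plus(v, w)) = 1 + max(0, 0) = 1
depth(cons(cons(cons(w, u), w), plus(v, w))) = 1 + max(2, 1) = 3

3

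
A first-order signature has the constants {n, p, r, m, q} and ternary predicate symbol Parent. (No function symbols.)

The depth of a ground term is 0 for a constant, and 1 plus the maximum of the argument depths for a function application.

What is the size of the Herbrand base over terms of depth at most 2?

First count ground terms of depth ≤ 2.
With no function symbols every ground term is a constant, so there are exactly 5 ground terms at every depth bound.
N_0 = 5
N_1 = 5
N_2 = 5
So |H| = 5.
A ground atom is a predicate applied to a tuple of terms from H, so the count is the sum over predicates of |H|^arity:
  Parent: 5^3 = 125
Total ground atoms: 125.

125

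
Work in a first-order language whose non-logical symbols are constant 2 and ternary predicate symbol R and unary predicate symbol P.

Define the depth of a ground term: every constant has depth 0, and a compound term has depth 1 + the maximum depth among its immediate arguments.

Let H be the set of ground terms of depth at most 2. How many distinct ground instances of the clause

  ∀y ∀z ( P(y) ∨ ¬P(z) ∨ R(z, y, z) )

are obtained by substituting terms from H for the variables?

1

Ground terms of depth ≤ 2:
  With no function symbols every ground term is a constant, so there is exactly 1 ground term at every depth bound.
  N_0 = 1
  N_1 = 1
  N_2 = 1
So there is exactly 1 ground term available for substitution.
There are 2 variables to instantiate (y, z), each occurring in at least one literal, so different choices give different ground instances.
Number of ground instances = 1^2 = 1.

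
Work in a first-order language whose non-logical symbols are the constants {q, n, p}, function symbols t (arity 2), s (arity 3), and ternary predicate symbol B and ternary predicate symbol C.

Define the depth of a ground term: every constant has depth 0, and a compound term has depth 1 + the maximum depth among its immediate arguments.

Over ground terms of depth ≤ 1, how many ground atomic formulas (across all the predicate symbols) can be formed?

118638

First count ground terms of depth ≤ 1.
Write N_k for the number of ground terms of depth ≤ k. A term of depth ≤ k is either a constant or a function symbol applied to arguments of depth ≤ k−1, so N_k = 3 + N_{k-1}^2 + N_{k-1}^3.
N_0 = 3
N_1 = 3 + 3^2 + 3^3 = 39
So |H| = 39.
For each predicate symbol, the number of ground atoms is |H| raised to its arity; summing:
  B: 39^3 = 59319;  C: 39^3 = 59319
Total ground atoms: 59319 + 59319 = 118638.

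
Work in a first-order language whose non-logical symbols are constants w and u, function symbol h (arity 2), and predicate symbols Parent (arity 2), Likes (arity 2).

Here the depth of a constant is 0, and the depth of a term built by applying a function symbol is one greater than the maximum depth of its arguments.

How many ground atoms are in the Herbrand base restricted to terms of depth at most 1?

First count ground terms of depth ≤ 1.
Write N_k for the number of ground terms of depth ≤ k. A term of depth ≤ k is either a constant or a function symbol applied to arguments of depth ≤ k−1, so N_k = 2 + N_{k-1}^2.
N_0 = 2
N_1 = 2 + 2^2 = 6
Explicitly: w, u, h(w, w), h(w, u), h(u, w), h(u, u).
So |H| = 6.
For each predicate symbol, the number of ground atoms is |H| raised to its arity; summing:
  Parent: 6^2 = 36;  Likes: 6^2 = 36
Total ground atoms: 36 + 36 = 72.

72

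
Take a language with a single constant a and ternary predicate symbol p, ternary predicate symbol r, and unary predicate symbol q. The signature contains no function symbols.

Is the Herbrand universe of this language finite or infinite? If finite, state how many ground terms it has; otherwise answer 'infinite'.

There are no function symbols, so the only ground term is the single constant.
The Herbrand universe is {a}, finite with 1 element.

1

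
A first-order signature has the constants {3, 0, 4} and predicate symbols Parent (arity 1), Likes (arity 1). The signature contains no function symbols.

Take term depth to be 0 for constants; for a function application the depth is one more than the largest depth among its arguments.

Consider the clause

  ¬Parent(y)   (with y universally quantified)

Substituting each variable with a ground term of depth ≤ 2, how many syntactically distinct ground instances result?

3

Ground terms of depth ≤ 2:
  With no function symbols every ground term is a constant, so there are exactly 3 ground terms at every depth bound.
  N_0 = 3
  N_1 = 3
  N_2 = 3
  Explicitly: 3, 0, 4.
So there are 3 ground terms available for substitution.
The variable y ranges independently over the available ground terms, and distinct assignments produce distinct instances.
Number of ground instances = 3.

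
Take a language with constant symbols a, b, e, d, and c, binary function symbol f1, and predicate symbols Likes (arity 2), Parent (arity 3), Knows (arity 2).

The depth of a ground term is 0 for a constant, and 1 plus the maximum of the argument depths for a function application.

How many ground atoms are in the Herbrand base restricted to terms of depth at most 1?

28800

First count ground terms of depth ≤ 1.
Count level by level. With function symbols f1/2, the terms of depth ≤ k are the 5 constants together with each function applied to depth-≤(k−1) tuples, so N_k = 5 + N_{k-1}^2.
N_0 = 5
N_1 = 5 + 5^2 = 30
So |H| = 30.
Each predicate of arity r yields |H|^r ground atoms (one per choice of an r-tuple from H):
  Likes: 30^2 = 900;  Parent: 30^3 = 27000;  Knows: 30^2 = 900
Total ground atoms: 900 + 27000 + 900 = 28800.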